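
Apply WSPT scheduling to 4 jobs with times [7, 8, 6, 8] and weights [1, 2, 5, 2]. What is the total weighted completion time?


Compute p/w ratios and sort ascending (WSPT): [(6, 5), (8, 2), (8, 2), (7, 1)]
Compute weighted completion times:
  Job (p=6,w=5): C=6, w*C=5*6=30
  Job (p=8,w=2): C=14, w*C=2*14=28
  Job (p=8,w=2): C=22, w*C=2*22=44
  Job (p=7,w=1): C=29, w*C=1*29=29
Total weighted completion time = 131

131


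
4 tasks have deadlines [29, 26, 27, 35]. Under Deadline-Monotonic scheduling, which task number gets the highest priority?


Sort tasks by relative deadline (ascending):
  Task 2: deadline = 26
  Task 3: deadline = 27
  Task 1: deadline = 29
  Task 4: deadline = 35
Priority order (highest first): [2, 3, 1, 4]
Highest priority task = 2

2


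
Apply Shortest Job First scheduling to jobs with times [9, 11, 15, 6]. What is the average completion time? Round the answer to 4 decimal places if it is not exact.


SJF order (ascending): [6, 9, 11, 15]
Completion times:
  Job 1: burst=6, C=6
  Job 2: burst=9, C=15
  Job 3: burst=11, C=26
  Job 4: burst=15, C=41
Average completion = 88/4 = 22.0

22.0


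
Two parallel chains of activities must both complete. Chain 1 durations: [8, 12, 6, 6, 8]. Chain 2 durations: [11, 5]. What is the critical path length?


Path A total = 8 + 12 + 6 + 6 + 8 = 40
Path B total = 11 + 5 = 16
Critical path = longest path = max(40, 16) = 40

40


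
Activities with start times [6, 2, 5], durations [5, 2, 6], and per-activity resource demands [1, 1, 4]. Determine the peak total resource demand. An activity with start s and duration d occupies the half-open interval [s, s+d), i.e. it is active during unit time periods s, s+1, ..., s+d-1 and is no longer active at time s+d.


Each activity i is active on [start_i, start_i + duration_i).
Compute total resource usage per time slot:
  t=0: active resources = [], total = 0
  t=1: active resources = [], total = 0
  t=2: active resources = [1], total = 1
  t=3: active resources = [1], total = 1
  t=4: active resources = [], total = 0
  t=5: active resources = [4], total = 4
  t=6: active resources = [1, 4], total = 5
  t=7: active resources = [1, 4], total = 5
  t=8: active resources = [1, 4], total = 5
  t=9: active resources = [1, 4], total = 5
  t=10: active resources = [1, 4], total = 5
Peak resource demand = 5

5


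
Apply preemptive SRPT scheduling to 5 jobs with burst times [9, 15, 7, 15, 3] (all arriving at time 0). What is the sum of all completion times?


Since all jobs arrive at t=0, SRPT equals SPT ordering.
SPT order: [3, 7, 9, 15, 15]
Completion times:
  Job 1: p=3, C=3
  Job 2: p=7, C=10
  Job 3: p=9, C=19
  Job 4: p=15, C=34
  Job 5: p=15, C=49
Total completion time = 3 + 10 + 19 + 34 + 49 = 115

115


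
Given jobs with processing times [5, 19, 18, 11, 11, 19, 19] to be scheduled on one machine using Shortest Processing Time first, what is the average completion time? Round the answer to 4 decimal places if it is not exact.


Sort jobs by processing time (SPT order): [5, 11, 11, 18, 19, 19, 19]
Compute completion times sequentially:
  Job 1: processing = 5, completes at 5
  Job 2: processing = 11, completes at 16
  Job 3: processing = 11, completes at 27
  Job 4: processing = 18, completes at 45
  Job 5: processing = 19, completes at 64
  Job 6: processing = 19, completes at 83
  Job 7: processing = 19, completes at 102
Sum of completion times = 342
Average completion time = 342/7 = 48.8571

48.8571


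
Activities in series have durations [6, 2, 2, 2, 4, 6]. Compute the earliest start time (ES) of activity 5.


Activity 5 starts after activities 1 through 4 complete.
Predecessor durations: [6, 2, 2, 2]
ES = 6 + 2 + 2 + 2 = 12

12


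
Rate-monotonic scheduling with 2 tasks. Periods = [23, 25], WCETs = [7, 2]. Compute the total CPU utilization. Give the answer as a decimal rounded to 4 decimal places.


Compute individual utilizations (exact fractions):
  Task 1: C/T = 7/23 (approx. 0.3043)
  Task 2: C/T = 2/25 (approx. 0.08)
Total utilization U = 7/23 + 2/25 = 221/575
Rounded to 4 decimal places: U = 0.3843
RM (Liu & Layland) bound for 2 tasks = 0.828427; compare with U = 221/575 (approx. 0.384348)
U <= bound, so schedulable by RM sufficient condition.

0.3843


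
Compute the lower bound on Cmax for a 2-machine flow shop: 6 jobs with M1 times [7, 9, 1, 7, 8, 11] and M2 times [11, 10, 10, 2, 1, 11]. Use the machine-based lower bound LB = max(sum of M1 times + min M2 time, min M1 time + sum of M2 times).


LB1 = sum(M1 times) + min(M2 times) = 43 + 1 = 44
LB2 = min(M1 times) + sum(M2 times) = 1 + 45 = 46
Lower bound = max(LB1, LB2) = max(44, 46) = 46

46


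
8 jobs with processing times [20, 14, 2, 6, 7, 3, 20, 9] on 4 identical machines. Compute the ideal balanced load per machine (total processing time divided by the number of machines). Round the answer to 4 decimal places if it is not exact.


Total processing time = 20 + 14 + 2 + 6 + 7 + 3 + 20 + 9 = 81
Number of machines = 4
Ideal balanced load = 81 / 4 = 20.25

20.25


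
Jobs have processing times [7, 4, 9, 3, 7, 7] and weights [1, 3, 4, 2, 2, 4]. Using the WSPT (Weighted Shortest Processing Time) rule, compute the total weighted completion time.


Compute p/w ratios and sort ascending (WSPT): [(4, 3), (3, 2), (7, 4), (9, 4), (7, 2), (7, 1)]
Compute weighted completion times:
  Job (p=4,w=3): C=4, w*C=3*4=12
  Job (p=3,w=2): C=7, w*C=2*7=14
  Job (p=7,w=4): C=14, w*C=4*14=56
  Job (p=9,w=4): C=23, w*C=4*23=92
  Job (p=7,w=2): C=30, w*C=2*30=60
  Job (p=7,w=1): C=37, w*C=1*37=37
Total weighted completion time = 271

271


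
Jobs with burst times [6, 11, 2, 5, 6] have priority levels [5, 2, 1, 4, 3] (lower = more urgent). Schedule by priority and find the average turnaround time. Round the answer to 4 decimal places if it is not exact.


Sort by priority (ascending = highest first):
Order: [(1, 2), (2, 11), (3, 6), (4, 5), (5, 6)]
Completion times:
  Priority 1, burst=2, C=2
  Priority 2, burst=11, C=13
  Priority 3, burst=6, C=19
  Priority 4, burst=5, C=24
  Priority 5, burst=6, C=30
Average turnaround = 88/5 = 17.6

17.6


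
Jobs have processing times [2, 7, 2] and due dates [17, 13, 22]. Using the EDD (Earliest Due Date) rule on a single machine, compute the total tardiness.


Sort by due date (EDD order): [(7, 13), (2, 17), (2, 22)]
Compute completion times and tardiness:
  Job 1: p=7, d=13, C=7, tardiness=max(0,7-13)=0
  Job 2: p=2, d=17, C=9, tardiness=max(0,9-17)=0
  Job 3: p=2, d=22, C=11, tardiness=max(0,11-22)=0
Total tardiness = 0

0


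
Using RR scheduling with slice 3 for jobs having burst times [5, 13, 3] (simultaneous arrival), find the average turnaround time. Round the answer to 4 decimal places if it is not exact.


Time quantum = 3
Execution trace:
  J1 runs 3 units, time = 3
  J2 runs 3 units, time = 6
  J3 runs 3 units, time = 9
  J1 runs 2 units, time = 11
  J2 runs 3 units, time = 14
  J2 runs 3 units, time = 17
  J2 runs 3 units, time = 20
  J2 runs 1 units, time = 21
Finish times: [11, 21, 9]
Average turnaround = 41/3 = 13.6667

13.6667


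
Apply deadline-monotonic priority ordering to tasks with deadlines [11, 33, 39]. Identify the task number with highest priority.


Sort tasks by relative deadline (ascending):
  Task 1: deadline = 11
  Task 2: deadline = 33
  Task 3: deadline = 39
Priority order (highest first): [1, 2, 3]
Highest priority task = 1

1


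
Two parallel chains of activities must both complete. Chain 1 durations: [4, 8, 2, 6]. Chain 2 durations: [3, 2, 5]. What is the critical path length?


Path A total = 4 + 8 + 2 + 6 = 20
Path B total = 3 + 2 + 5 = 10
Critical path = longest path = max(20, 10) = 20

20


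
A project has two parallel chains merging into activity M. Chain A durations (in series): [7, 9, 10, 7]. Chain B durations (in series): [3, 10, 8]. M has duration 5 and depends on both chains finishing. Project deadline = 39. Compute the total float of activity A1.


Forward pass: ES(A1) = sum of predecessors on chain A = 0
EF = ES + duration = 0 + 7 = 7
Backward pass: LF(M) = deadline = 39; LS(M) = 39 - 5 = 34
LF(A1) = LS(M) - sum(successors on chain A) = 34 - 26 = 8
LS = LF - duration = 8 - 7 = 1
Total float = LS - ES = 1 - 0 = 1

1


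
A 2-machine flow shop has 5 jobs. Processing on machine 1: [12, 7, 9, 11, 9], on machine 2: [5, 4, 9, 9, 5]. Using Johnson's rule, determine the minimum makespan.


Apply Johnson's rule:
  Group 1 (a <= b): [(3, 9, 9)]
  Group 2 (a > b): [(4, 11, 9), (1, 12, 5), (5, 9, 5), (2, 7, 4)]
Optimal job order: [3, 4, 1, 5, 2]
Schedule:
  Job 3: M1 done at 9, M2 done at 18
  Job 4: M1 done at 20, M2 done at 29
  Job 1: M1 done at 32, M2 done at 37
  Job 5: M1 done at 41, M2 done at 46
  Job 2: M1 done at 48, M2 done at 52
Makespan = 52

52


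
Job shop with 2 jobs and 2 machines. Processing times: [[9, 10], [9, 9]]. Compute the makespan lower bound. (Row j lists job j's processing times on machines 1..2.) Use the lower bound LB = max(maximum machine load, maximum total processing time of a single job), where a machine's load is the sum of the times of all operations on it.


Machine loads:
  Machine 1: 9 + 9 = 18
  Machine 2: 10 + 9 = 19
Max machine load = 19
Job totals:
  Job 1: 19
  Job 2: 18
Max job total = 19
Lower bound = max(19, 19) = 19

19


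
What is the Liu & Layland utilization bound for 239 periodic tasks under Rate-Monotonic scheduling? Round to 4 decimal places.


Compute 2^(1/239) = 1.0029044070
Subtract 1: 1.0029044070 - 1 = 0.0029044070
Multiply by n: 239 * 0.0029044070 = 0.6941532730
Round to 4 dp: 0.6942

0.6942


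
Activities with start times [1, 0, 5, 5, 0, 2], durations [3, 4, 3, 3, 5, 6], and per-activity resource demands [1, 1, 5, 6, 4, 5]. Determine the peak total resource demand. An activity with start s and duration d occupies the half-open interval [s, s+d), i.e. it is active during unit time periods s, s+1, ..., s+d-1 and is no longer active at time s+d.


Each activity i is active on [start_i, start_i + duration_i).
Compute total resource usage per time slot:
  t=0: active resources = [1, 4], total = 5
  t=1: active resources = [1, 1, 4], total = 6
  t=2: active resources = [1, 1, 4, 5], total = 11
  t=3: active resources = [1, 1, 4, 5], total = 11
  t=4: active resources = [4, 5], total = 9
  t=5: active resources = [5, 6, 5], total = 16
  t=6: active resources = [5, 6, 5], total = 16
  t=7: active resources = [5, 6, 5], total = 16
Peak resource demand = 16

16


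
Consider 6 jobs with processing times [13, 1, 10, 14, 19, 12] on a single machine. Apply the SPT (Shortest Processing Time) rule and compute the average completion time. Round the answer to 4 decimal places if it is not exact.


Sort jobs by processing time (SPT order): [1, 10, 12, 13, 14, 19]
Compute completion times sequentially:
  Job 1: processing = 1, completes at 1
  Job 2: processing = 10, completes at 11
  Job 3: processing = 12, completes at 23
  Job 4: processing = 13, completes at 36
  Job 5: processing = 14, completes at 50
  Job 6: processing = 19, completes at 69
Sum of completion times = 190
Average completion time = 190/6 = 31.6667

31.6667


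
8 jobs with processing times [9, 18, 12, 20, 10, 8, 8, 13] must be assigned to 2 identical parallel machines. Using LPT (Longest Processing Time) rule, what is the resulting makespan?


Sort jobs in decreasing order (LPT): [20, 18, 13, 12, 10, 9, 8, 8]
Assign each job to the least loaded machine:
  Machine 1: jobs [20, 12, 9, 8], load = 49
  Machine 2: jobs [18, 13, 10, 8], load = 49
Makespan = max load = 49

49


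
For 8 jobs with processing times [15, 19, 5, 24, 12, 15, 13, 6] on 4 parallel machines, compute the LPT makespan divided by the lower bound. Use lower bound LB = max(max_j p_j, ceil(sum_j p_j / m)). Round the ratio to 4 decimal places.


LPT order: [24, 19, 15, 15, 13, 12, 6, 5]
Machine loads after assignment: [29, 25, 28, 27]
LPT makespan = 29
Lower bound = max(max_job, ceil(total/4)) = max(24, 28) = 28
Ratio = 29 / 28 = 1.0357

1.0357


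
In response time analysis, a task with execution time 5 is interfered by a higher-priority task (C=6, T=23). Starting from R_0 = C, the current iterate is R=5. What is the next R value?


R_next = C + ceil(R_prev / T_hp) * C_hp
ceil(5 / 23) = ceil(0.2174) = 1
Interference = 1 * 6 = 6
R_next = 5 + 6 = 11

11


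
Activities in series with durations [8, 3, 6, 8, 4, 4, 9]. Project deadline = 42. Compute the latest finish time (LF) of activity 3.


LF(activity 3) = deadline - sum of successor durations
Successors: activities 4 through 7 with durations [8, 4, 4, 9]
Sum of successor durations = 25
LF = 42 - 25 = 17

17


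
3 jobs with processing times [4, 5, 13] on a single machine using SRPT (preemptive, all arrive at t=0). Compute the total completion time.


Since all jobs arrive at t=0, SRPT equals SPT ordering.
SPT order: [4, 5, 13]
Completion times:
  Job 1: p=4, C=4
  Job 2: p=5, C=9
  Job 3: p=13, C=22
Total completion time = 4 + 9 + 22 = 35

35


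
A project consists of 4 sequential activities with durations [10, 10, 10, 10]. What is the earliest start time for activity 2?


Activity 2 starts after activities 1 through 1 complete.
Predecessor durations: [10]
ES = 10 = 10

10


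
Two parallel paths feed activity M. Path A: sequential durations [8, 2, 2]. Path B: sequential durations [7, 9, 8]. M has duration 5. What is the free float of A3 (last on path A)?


ES(A3) = sum of predecessors on chain A = 10
EF(A3) = ES + duration = 10 + 2 = 12
Successor of A3 is M. ES(M) = max(sum(A), sum(B)) = max(12, 24) = 24
Free float = ES(successor) - EF(current) = 24 - 12 = 12

12


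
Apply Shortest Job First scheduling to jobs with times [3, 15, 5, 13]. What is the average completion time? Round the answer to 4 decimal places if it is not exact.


SJF order (ascending): [3, 5, 13, 15]
Completion times:
  Job 1: burst=3, C=3
  Job 2: burst=5, C=8
  Job 3: burst=13, C=21
  Job 4: burst=15, C=36
Average completion = 68/4 = 17.0

17.0


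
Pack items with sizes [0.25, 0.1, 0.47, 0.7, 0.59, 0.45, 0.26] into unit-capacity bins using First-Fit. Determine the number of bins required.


Place items sequentially using First-Fit:
  Item 0.25 -> new Bin 1
  Item 0.1 -> Bin 1 (now 0.35)
  Item 0.47 -> Bin 1 (now 0.82)
  Item 0.7 -> new Bin 2
  Item 0.59 -> new Bin 3
  Item 0.45 -> new Bin 4
  Item 0.26 -> Bin 2 (now 0.96)
Total bins used = 4

4


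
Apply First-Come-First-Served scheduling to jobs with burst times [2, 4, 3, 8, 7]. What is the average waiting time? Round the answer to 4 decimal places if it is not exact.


FCFS order (as given): [2, 4, 3, 8, 7]
Waiting times:
  Job 1: wait = 0
  Job 2: wait = 2
  Job 3: wait = 6
  Job 4: wait = 9
  Job 5: wait = 17
Sum of waiting times = 34
Average waiting time = 34/5 = 6.8

6.8


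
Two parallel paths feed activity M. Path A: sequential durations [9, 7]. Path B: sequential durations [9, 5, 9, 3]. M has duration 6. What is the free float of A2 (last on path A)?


ES(A2) = sum of predecessors on chain A = 9
EF(A2) = ES + duration = 9 + 7 = 16
Successor of A2 is M. ES(M) = max(sum(A), sum(B)) = max(16, 26) = 26
Free float = ES(successor) - EF(current) = 26 - 16 = 10

10


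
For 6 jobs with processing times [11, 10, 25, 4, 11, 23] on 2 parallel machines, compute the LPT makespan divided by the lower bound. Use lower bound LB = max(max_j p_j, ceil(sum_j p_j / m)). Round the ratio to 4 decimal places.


LPT order: [25, 23, 11, 11, 10, 4]
Machine loads after assignment: [40, 44]
LPT makespan = 44
Lower bound = max(max_job, ceil(total/2)) = max(25, 42) = 42
Ratio = 44 / 42 = 1.0476

1.0476


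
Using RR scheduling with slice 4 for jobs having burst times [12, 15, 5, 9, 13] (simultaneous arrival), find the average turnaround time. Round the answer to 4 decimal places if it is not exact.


Time quantum = 4
Execution trace:
  J1 runs 4 units, time = 4
  J2 runs 4 units, time = 8
  J3 runs 4 units, time = 12
  J4 runs 4 units, time = 16
  J5 runs 4 units, time = 20
  J1 runs 4 units, time = 24
  J2 runs 4 units, time = 28
  J3 runs 1 units, time = 29
  J4 runs 4 units, time = 33
  J5 runs 4 units, time = 37
  J1 runs 4 units, time = 41
  J2 runs 4 units, time = 45
  J4 runs 1 units, time = 46
  J5 runs 4 units, time = 50
  J2 runs 3 units, time = 53
  J5 runs 1 units, time = 54
Finish times: [41, 53, 29, 46, 54]
Average turnaround = 223/5 = 44.6

44.6


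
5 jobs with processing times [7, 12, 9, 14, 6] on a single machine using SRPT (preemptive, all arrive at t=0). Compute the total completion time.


Since all jobs arrive at t=0, SRPT equals SPT ordering.
SPT order: [6, 7, 9, 12, 14]
Completion times:
  Job 1: p=6, C=6
  Job 2: p=7, C=13
  Job 3: p=9, C=22
  Job 4: p=12, C=34
  Job 5: p=14, C=48
Total completion time = 6 + 13 + 22 + 34 + 48 = 123

123


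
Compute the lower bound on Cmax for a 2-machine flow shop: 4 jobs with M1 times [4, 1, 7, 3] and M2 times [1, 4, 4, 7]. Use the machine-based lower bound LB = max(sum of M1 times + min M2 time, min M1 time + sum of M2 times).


LB1 = sum(M1 times) + min(M2 times) = 15 + 1 = 16
LB2 = min(M1 times) + sum(M2 times) = 1 + 16 = 17
Lower bound = max(LB1, LB2) = max(16, 17) = 17

17


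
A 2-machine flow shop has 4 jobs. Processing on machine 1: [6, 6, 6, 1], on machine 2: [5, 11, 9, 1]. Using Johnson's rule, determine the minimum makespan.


Apply Johnson's rule:
  Group 1 (a <= b): [(4, 1, 1), (2, 6, 11), (3, 6, 9)]
  Group 2 (a > b): [(1, 6, 5)]
Optimal job order: [4, 2, 3, 1]
Schedule:
  Job 4: M1 done at 1, M2 done at 2
  Job 2: M1 done at 7, M2 done at 18
  Job 3: M1 done at 13, M2 done at 27
  Job 1: M1 done at 19, M2 done at 32
Makespan = 32

32


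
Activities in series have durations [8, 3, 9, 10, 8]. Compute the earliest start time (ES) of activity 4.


Activity 4 starts after activities 1 through 3 complete.
Predecessor durations: [8, 3, 9]
ES = 8 + 3 + 9 = 20

20


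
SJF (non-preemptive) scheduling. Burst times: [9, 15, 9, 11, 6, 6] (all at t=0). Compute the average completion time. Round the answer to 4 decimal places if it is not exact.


SJF order (ascending): [6, 6, 9, 9, 11, 15]
Completion times:
  Job 1: burst=6, C=6
  Job 2: burst=6, C=12
  Job 3: burst=9, C=21
  Job 4: burst=9, C=30
  Job 5: burst=11, C=41
  Job 6: burst=15, C=56
Average completion = 166/6 = 27.6667

27.6667


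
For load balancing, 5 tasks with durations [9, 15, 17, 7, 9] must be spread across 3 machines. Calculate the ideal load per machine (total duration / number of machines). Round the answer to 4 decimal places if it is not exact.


Total processing time = 9 + 15 + 17 + 7 + 9 = 57
Number of machines = 3
Ideal balanced load = 57 / 3 = 19.0

19.0


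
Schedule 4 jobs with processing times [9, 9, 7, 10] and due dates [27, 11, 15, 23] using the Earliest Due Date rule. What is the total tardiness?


Sort by due date (EDD order): [(9, 11), (7, 15), (10, 23), (9, 27)]
Compute completion times and tardiness:
  Job 1: p=9, d=11, C=9, tardiness=max(0,9-11)=0
  Job 2: p=7, d=15, C=16, tardiness=max(0,16-15)=1
  Job 3: p=10, d=23, C=26, tardiness=max(0,26-23)=3
  Job 4: p=9, d=27, C=35, tardiness=max(0,35-27)=8
Total tardiness = 12

12


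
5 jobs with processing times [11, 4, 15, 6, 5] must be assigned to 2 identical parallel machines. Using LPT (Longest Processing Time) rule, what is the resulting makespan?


Sort jobs in decreasing order (LPT): [15, 11, 6, 5, 4]
Assign each job to the least loaded machine:
  Machine 1: jobs [15, 5], load = 20
  Machine 2: jobs [11, 6, 4], load = 21
Makespan = max load = 21

21


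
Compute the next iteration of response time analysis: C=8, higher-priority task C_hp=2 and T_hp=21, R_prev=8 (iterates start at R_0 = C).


R_next = C + ceil(R_prev / T_hp) * C_hp
ceil(8 / 21) = ceil(0.381) = 1
Interference = 1 * 2 = 2
R_next = 8 + 2 = 10

10


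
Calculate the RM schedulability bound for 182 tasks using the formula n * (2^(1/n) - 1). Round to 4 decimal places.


Compute 2^(1/182) = 1.0038157625
Subtract 1: 1.0038157625 - 1 = 0.0038157625
Multiply by n: 182 * 0.0038157625 = 0.6944687750
Round to 4 dp: 0.6945

0.6945


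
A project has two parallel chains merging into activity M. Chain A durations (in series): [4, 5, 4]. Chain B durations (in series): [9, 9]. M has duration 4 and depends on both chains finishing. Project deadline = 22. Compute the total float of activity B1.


Forward pass: ES(B1) = sum of predecessors on chain B = 0
EF = ES + duration = 0 + 9 = 9
Backward pass: LF(M) = deadline = 22; LS(M) = 22 - 4 = 18
LF(B1) = LS(M) - sum(successors on chain B) = 18 - 9 = 9
LS = LF - duration = 9 - 9 = 0
Total float = LS - ES = 0 - 0 = 0

0


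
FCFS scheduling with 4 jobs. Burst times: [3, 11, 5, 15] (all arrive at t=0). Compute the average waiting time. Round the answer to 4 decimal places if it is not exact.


FCFS order (as given): [3, 11, 5, 15]
Waiting times:
  Job 1: wait = 0
  Job 2: wait = 3
  Job 3: wait = 14
  Job 4: wait = 19
Sum of waiting times = 36
Average waiting time = 36/4 = 9.0

9.0


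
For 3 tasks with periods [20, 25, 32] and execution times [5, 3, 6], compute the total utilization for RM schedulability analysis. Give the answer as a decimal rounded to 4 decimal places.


Compute individual utilizations (exact fractions):
  Task 1: C/T = 5/20 = 1/4 (approx. 0.25)
  Task 2: C/T = 3/25 (approx. 0.12)
  Task 3: C/T = 6/32 = 3/16 (approx. 0.1875)
Total utilization U = 1/4 + 3/25 + 3/16 = 223/400
Rounded to 4 decimal places: U = 0.5575
RM (Liu & Layland) bound for 3 tasks = 0.779763; compare with U = 223/400 (approx. 0.557500)
U <= bound, so schedulable by RM sufficient condition.

0.5575


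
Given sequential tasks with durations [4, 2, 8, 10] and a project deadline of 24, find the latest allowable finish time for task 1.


LF(activity 1) = deadline - sum of successor durations
Successors: activities 2 through 4 with durations [2, 8, 10]
Sum of successor durations = 20
LF = 24 - 20 = 4

4


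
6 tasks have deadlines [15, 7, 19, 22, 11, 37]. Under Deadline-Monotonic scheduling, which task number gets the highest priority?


Sort tasks by relative deadline (ascending):
  Task 2: deadline = 7
  Task 5: deadline = 11
  Task 1: deadline = 15
  Task 3: deadline = 19
  Task 4: deadline = 22
  Task 6: deadline = 37
Priority order (highest first): [2, 5, 1, 3, 4, 6]
Highest priority task = 2

2


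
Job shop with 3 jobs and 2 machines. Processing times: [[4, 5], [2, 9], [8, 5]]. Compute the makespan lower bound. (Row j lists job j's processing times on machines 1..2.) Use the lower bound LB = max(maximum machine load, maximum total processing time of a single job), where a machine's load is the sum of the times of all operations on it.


Machine loads:
  Machine 1: 4 + 2 + 8 = 14
  Machine 2: 5 + 9 + 5 = 19
Max machine load = 19
Job totals:
  Job 1: 9
  Job 2: 11
  Job 3: 13
Max job total = 13
Lower bound = max(19, 13) = 19

19


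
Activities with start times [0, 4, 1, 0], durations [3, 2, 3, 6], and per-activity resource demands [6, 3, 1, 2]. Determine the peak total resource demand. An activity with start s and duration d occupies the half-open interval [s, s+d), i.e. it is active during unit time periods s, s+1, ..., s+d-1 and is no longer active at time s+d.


Each activity i is active on [start_i, start_i + duration_i).
Compute total resource usage per time slot:
  t=0: active resources = [6, 2], total = 8
  t=1: active resources = [6, 1, 2], total = 9
  t=2: active resources = [6, 1, 2], total = 9
  t=3: active resources = [1, 2], total = 3
  t=4: active resources = [3, 2], total = 5
  t=5: active resources = [3, 2], total = 5
Peak resource demand = 9

9


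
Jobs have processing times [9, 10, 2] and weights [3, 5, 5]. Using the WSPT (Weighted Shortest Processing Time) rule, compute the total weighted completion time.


Compute p/w ratios and sort ascending (WSPT): [(2, 5), (10, 5), (9, 3)]
Compute weighted completion times:
  Job (p=2,w=5): C=2, w*C=5*2=10
  Job (p=10,w=5): C=12, w*C=5*12=60
  Job (p=9,w=3): C=21, w*C=3*21=63
Total weighted completion time = 133

133


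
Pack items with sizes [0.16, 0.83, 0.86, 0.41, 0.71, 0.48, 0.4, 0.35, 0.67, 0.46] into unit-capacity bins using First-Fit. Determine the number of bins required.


Place items sequentially using First-Fit:
  Item 0.16 -> new Bin 1
  Item 0.83 -> Bin 1 (now 0.99)
  Item 0.86 -> new Bin 2
  Item 0.41 -> new Bin 3
  Item 0.71 -> new Bin 4
  Item 0.48 -> Bin 3 (now 0.89)
  Item 0.4 -> new Bin 5
  Item 0.35 -> Bin 5 (now 0.75)
  Item 0.67 -> new Bin 6
  Item 0.46 -> new Bin 7
Total bins used = 7

7


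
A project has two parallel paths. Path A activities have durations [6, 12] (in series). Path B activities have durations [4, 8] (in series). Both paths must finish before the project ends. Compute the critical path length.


Path A total = 6 + 12 = 18
Path B total = 4 + 8 = 12
Critical path = longest path = max(18, 12) = 18

18


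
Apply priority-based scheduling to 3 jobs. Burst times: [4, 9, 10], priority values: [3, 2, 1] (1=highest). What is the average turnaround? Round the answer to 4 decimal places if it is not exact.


Sort by priority (ascending = highest first):
Order: [(1, 10), (2, 9), (3, 4)]
Completion times:
  Priority 1, burst=10, C=10
  Priority 2, burst=9, C=19
  Priority 3, burst=4, C=23
Average turnaround = 52/3 = 17.3333

17.3333


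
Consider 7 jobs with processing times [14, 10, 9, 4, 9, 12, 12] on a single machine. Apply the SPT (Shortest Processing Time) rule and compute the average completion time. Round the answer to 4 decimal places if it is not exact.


Sort jobs by processing time (SPT order): [4, 9, 9, 10, 12, 12, 14]
Compute completion times sequentially:
  Job 1: processing = 4, completes at 4
  Job 2: processing = 9, completes at 13
  Job 3: processing = 9, completes at 22
  Job 4: processing = 10, completes at 32
  Job 5: processing = 12, completes at 44
  Job 6: processing = 12, completes at 56
  Job 7: processing = 14, completes at 70
Sum of completion times = 241
Average completion time = 241/7 = 34.4286

34.4286


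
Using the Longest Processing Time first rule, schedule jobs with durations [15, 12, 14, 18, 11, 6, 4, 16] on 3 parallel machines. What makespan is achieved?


Sort jobs in decreasing order (LPT): [18, 16, 15, 14, 12, 11, 6, 4]
Assign each job to the least loaded machine:
  Machine 1: jobs [18, 11, 4], load = 33
  Machine 2: jobs [16, 12, 6], load = 34
  Machine 3: jobs [15, 14], load = 29
Makespan = max load = 34

34


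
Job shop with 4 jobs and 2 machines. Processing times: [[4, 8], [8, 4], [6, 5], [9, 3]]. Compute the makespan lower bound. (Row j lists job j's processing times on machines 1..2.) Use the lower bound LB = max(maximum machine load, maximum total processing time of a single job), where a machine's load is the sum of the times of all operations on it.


Machine loads:
  Machine 1: 4 + 8 + 6 + 9 = 27
  Machine 2: 8 + 4 + 5 + 3 = 20
Max machine load = 27
Job totals:
  Job 1: 12
  Job 2: 12
  Job 3: 11
  Job 4: 12
Max job total = 12
Lower bound = max(27, 12) = 27

27


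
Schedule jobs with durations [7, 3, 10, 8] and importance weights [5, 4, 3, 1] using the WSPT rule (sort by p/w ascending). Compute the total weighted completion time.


Compute p/w ratios and sort ascending (WSPT): [(3, 4), (7, 5), (10, 3), (8, 1)]
Compute weighted completion times:
  Job (p=3,w=4): C=3, w*C=4*3=12
  Job (p=7,w=5): C=10, w*C=5*10=50
  Job (p=10,w=3): C=20, w*C=3*20=60
  Job (p=8,w=1): C=28, w*C=1*28=28
Total weighted completion time = 150

150


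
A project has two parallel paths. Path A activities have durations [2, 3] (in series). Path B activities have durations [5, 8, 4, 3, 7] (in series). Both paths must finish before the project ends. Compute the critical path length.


Path A total = 2 + 3 = 5
Path B total = 5 + 8 + 4 + 3 + 7 = 27
Critical path = longest path = max(5, 27) = 27

27


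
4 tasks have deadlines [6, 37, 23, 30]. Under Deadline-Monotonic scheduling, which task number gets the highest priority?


Sort tasks by relative deadline (ascending):
  Task 1: deadline = 6
  Task 3: deadline = 23
  Task 4: deadline = 30
  Task 2: deadline = 37
Priority order (highest first): [1, 3, 4, 2]
Highest priority task = 1

1


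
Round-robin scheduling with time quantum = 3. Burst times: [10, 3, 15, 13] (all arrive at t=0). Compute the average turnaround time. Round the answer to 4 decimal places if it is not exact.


Time quantum = 3
Execution trace:
  J1 runs 3 units, time = 3
  J2 runs 3 units, time = 6
  J3 runs 3 units, time = 9
  J4 runs 3 units, time = 12
  J1 runs 3 units, time = 15
  J3 runs 3 units, time = 18
  J4 runs 3 units, time = 21
  J1 runs 3 units, time = 24
  J3 runs 3 units, time = 27
  J4 runs 3 units, time = 30
  J1 runs 1 units, time = 31
  J3 runs 3 units, time = 34
  J4 runs 3 units, time = 37
  J3 runs 3 units, time = 40
  J4 runs 1 units, time = 41
Finish times: [31, 6, 40, 41]
Average turnaround = 118/4 = 29.5

29.5


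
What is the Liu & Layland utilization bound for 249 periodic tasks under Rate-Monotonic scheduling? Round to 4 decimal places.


Compute 2^(1/249) = 1.0027876018
Subtract 1: 1.0027876018 - 1 = 0.0027876018
Multiply by n: 249 * 0.0027876018 = 0.6941128482
Round to 4 dp: 0.6941

0.6941


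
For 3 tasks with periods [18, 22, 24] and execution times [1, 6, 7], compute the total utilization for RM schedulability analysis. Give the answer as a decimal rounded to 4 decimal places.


Compute individual utilizations (exact fractions):
  Task 1: C/T = 1/18 (approx. 0.0556)
  Task 2: C/T = 6/22 = 3/11 (approx. 0.2727)
  Task 3: C/T = 7/24 (approx. 0.2917)
Total utilization U = 1/18 + 3/11 + 7/24 = 491/792
Rounded to 4 decimal places: U = 0.6199
RM (Liu & Layland) bound for 3 tasks = 0.779763; compare with U = 491/792 (approx. 0.619949)
U <= bound, so schedulable by RM sufficient condition.

0.6199


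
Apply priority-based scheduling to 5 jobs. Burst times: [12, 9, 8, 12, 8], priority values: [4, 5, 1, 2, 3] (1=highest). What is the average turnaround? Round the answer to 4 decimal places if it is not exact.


Sort by priority (ascending = highest first):
Order: [(1, 8), (2, 12), (3, 8), (4, 12), (5, 9)]
Completion times:
  Priority 1, burst=8, C=8
  Priority 2, burst=12, C=20
  Priority 3, burst=8, C=28
  Priority 4, burst=12, C=40
  Priority 5, burst=9, C=49
Average turnaround = 145/5 = 29.0

29.0


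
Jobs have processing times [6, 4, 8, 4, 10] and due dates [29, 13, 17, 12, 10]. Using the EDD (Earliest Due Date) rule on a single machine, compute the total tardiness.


Sort by due date (EDD order): [(10, 10), (4, 12), (4, 13), (8, 17), (6, 29)]
Compute completion times and tardiness:
  Job 1: p=10, d=10, C=10, tardiness=max(0,10-10)=0
  Job 2: p=4, d=12, C=14, tardiness=max(0,14-12)=2
  Job 3: p=4, d=13, C=18, tardiness=max(0,18-13)=5
  Job 4: p=8, d=17, C=26, tardiness=max(0,26-17)=9
  Job 5: p=6, d=29, C=32, tardiness=max(0,32-29)=3
Total tardiness = 19

19


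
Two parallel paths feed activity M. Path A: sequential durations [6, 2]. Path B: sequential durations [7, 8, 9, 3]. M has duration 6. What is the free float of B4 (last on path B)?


ES(B4) = sum of predecessors on chain B = 24
EF(B4) = ES + duration = 24 + 3 = 27
Successor of B4 is M. ES(M) = max(sum(A), sum(B)) = max(8, 27) = 27
Free float = ES(successor) - EF(current) = 27 - 27 = 0

0


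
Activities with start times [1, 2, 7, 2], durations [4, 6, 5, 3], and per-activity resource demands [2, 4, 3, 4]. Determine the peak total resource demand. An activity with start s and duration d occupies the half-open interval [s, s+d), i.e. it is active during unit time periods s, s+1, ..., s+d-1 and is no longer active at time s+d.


Each activity i is active on [start_i, start_i + duration_i).
Compute total resource usage per time slot:
  t=0: active resources = [], total = 0
  t=1: active resources = [2], total = 2
  t=2: active resources = [2, 4, 4], total = 10
  t=3: active resources = [2, 4, 4], total = 10
  t=4: active resources = [2, 4, 4], total = 10
  t=5: active resources = [4], total = 4
  t=6: active resources = [4], total = 4
  t=7: active resources = [4, 3], total = 7
  t=8: active resources = [3], total = 3
  t=9: active resources = [3], total = 3
  t=10: active resources = [3], total = 3
  t=11: active resources = [3], total = 3
Peak resource demand = 10

10


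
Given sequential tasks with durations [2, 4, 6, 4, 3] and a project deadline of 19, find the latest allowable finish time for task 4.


LF(activity 4) = deadline - sum of successor durations
Successors: activities 5 through 5 with durations [3]
Sum of successor durations = 3
LF = 19 - 3 = 16

16


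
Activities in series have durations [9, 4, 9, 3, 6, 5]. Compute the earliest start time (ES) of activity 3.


Activity 3 starts after activities 1 through 2 complete.
Predecessor durations: [9, 4]
ES = 9 + 4 = 13

13


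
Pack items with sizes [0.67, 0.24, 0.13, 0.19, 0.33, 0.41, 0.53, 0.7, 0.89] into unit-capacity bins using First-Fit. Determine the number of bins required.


Place items sequentially using First-Fit:
  Item 0.67 -> new Bin 1
  Item 0.24 -> Bin 1 (now 0.91)
  Item 0.13 -> new Bin 2
  Item 0.19 -> Bin 2 (now 0.32)
  Item 0.33 -> Bin 2 (now 0.65)
  Item 0.41 -> new Bin 3
  Item 0.53 -> Bin 3 (now 0.94)
  Item 0.7 -> new Bin 4
  Item 0.89 -> new Bin 5
Total bins used = 5

5


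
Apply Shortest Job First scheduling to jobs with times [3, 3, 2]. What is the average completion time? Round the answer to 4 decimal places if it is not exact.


SJF order (ascending): [2, 3, 3]
Completion times:
  Job 1: burst=2, C=2
  Job 2: burst=3, C=5
  Job 3: burst=3, C=8
Average completion = 15/3 = 5.0

5.0


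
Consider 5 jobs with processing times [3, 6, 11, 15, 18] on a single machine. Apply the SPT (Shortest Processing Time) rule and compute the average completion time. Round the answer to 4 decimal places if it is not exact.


Sort jobs by processing time (SPT order): [3, 6, 11, 15, 18]
Compute completion times sequentially:
  Job 1: processing = 3, completes at 3
  Job 2: processing = 6, completes at 9
  Job 3: processing = 11, completes at 20
  Job 4: processing = 15, completes at 35
  Job 5: processing = 18, completes at 53
Sum of completion times = 120
Average completion time = 120/5 = 24.0

24.0


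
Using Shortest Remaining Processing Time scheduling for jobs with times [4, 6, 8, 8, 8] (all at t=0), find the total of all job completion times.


Since all jobs arrive at t=0, SRPT equals SPT ordering.
SPT order: [4, 6, 8, 8, 8]
Completion times:
  Job 1: p=4, C=4
  Job 2: p=6, C=10
  Job 3: p=8, C=18
  Job 4: p=8, C=26
  Job 5: p=8, C=34
Total completion time = 4 + 10 + 18 + 26 + 34 = 92

92


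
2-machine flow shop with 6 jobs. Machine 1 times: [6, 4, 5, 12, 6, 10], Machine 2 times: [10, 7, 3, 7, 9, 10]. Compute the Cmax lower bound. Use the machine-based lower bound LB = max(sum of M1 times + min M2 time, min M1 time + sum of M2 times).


LB1 = sum(M1 times) + min(M2 times) = 43 + 3 = 46
LB2 = min(M1 times) + sum(M2 times) = 4 + 46 = 50
Lower bound = max(LB1, LB2) = max(46, 50) = 50

50


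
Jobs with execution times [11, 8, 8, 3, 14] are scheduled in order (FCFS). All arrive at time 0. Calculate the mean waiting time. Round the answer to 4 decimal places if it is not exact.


FCFS order (as given): [11, 8, 8, 3, 14]
Waiting times:
  Job 1: wait = 0
  Job 2: wait = 11
  Job 3: wait = 19
  Job 4: wait = 27
  Job 5: wait = 30
Sum of waiting times = 87
Average waiting time = 87/5 = 17.4

17.4


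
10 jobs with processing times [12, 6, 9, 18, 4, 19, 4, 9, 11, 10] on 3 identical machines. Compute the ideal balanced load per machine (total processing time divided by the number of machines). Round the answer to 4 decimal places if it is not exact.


Total processing time = 12 + 6 + 9 + 18 + 4 + 19 + 4 + 9 + 11 + 10 = 102
Number of machines = 3
Ideal balanced load = 102 / 3 = 34.0

34.0


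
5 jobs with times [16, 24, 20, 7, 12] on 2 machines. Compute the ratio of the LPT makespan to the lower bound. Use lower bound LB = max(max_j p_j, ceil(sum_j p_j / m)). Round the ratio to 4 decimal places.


LPT order: [24, 20, 16, 12, 7]
Machine loads after assignment: [43, 36]
LPT makespan = 43
Lower bound = max(max_job, ceil(total/2)) = max(24, 40) = 40
Ratio = 43 / 40 = 1.075

1.075


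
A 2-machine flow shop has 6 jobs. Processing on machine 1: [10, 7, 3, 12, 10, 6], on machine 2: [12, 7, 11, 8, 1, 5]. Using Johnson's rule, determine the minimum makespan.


Apply Johnson's rule:
  Group 1 (a <= b): [(3, 3, 11), (2, 7, 7), (1, 10, 12)]
  Group 2 (a > b): [(4, 12, 8), (6, 6, 5), (5, 10, 1)]
Optimal job order: [3, 2, 1, 4, 6, 5]
Schedule:
  Job 3: M1 done at 3, M2 done at 14
  Job 2: M1 done at 10, M2 done at 21
  Job 1: M1 done at 20, M2 done at 33
  Job 4: M1 done at 32, M2 done at 41
  Job 6: M1 done at 38, M2 done at 46
  Job 5: M1 done at 48, M2 done at 49
Makespan = 49

49


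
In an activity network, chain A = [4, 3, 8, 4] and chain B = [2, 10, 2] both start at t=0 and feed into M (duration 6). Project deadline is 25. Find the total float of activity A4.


Forward pass: ES(A4) = sum of predecessors on chain A = 15
EF = ES + duration = 15 + 4 = 19
Backward pass: LF(M) = deadline = 25; LS(M) = 25 - 6 = 19
LF(A4) = LS(M) - sum(successors on chain A) = 19 - 0 = 19
LS = LF - duration = 19 - 4 = 15
Total float = LS - ES = 15 - 15 = 0

0


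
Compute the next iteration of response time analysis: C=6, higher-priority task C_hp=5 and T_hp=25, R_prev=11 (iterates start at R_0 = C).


R_next = C + ceil(R_prev / T_hp) * C_hp
ceil(11 / 25) = ceil(0.44) = 1
Interference = 1 * 5 = 5
R_next = 6 + 5 = 11
R_next = R_prev, so the iteration has converged (response time = 11).

11


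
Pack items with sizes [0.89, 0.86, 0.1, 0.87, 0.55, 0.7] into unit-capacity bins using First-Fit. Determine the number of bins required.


Place items sequentially using First-Fit:
  Item 0.89 -> new Bin 1
  Item 0.86 -> new Bin 2
  Item 0.1 -> Bin 1 (now 0.99)
  Item 0.87 -> new Bin 3
  Item 0.55 -> new Bin 4
  Item 0.7 -> new Bin 5
Total bins used = 5

5


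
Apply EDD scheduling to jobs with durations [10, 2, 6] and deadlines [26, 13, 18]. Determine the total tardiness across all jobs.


Sort by due date (EDD order): [(2, 13), (6, 18), (10, 26)]
Compute completion times and tardiness:
  Job 1: p=2, d=13, C=2, tardiness=max(0,2-13)=0
  Job 2: p=6, d=18, C=8, tardiness=max(0,8-18)=0
  Job 3: p=10, d=26, C=18, tardiness=max(0,18-26)=0
Total tardiness = 0

0


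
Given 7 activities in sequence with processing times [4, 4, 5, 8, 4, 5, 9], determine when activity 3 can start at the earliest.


Activity 3 starts after activities 1 through 2 complete.
Predecessor durations: [4, 4]
ES = 4 + 4 = 8

8


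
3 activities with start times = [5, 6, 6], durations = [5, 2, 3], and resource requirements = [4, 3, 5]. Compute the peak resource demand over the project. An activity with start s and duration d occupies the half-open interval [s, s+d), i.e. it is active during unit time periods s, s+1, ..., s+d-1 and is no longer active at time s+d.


Each activity i is active on [start_i, start_i + duration_i).
Compute total resource usage per time slot:
  t=0: active resources = [], total = 0
  t=1: active resources = [], total = 0
  t=2: active resources = [], total = 0
  t=3: active resources = [], total = 0
  t=4: active resources = [], total = 0
  t=5: active resources = [4], total = 4
  t=6: active resources = [4, 3, 5], total = 12
  t=7: active resources = [4, 3, 5], total = 12
  t=8: active resources = [4, 5], total = 9
  t=9: active resources = [4], total = 4
Peak resource demand = 12

12


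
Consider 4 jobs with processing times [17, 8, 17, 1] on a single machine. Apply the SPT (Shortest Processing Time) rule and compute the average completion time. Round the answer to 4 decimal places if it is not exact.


Sort jobs by processing time (SPT order): [1, 8, 17, 17]
Compute completion times sequentially:
  Job 1: processing = 1, completes at 1
  Job 2: processing = 8, completes at 9
  Job 3: processing = 17, completes at 26
  Job 4: processing = 17, completes at 43
Sum of completion times = 79
Average completion time = 79/4 = 19.75

19.75
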